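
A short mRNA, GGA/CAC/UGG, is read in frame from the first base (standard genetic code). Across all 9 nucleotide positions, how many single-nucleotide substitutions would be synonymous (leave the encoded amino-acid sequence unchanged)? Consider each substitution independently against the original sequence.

Codon 1 (GGA, Gly): 3 synonymous substitutions.
Codon 2 (CAC, His): 1 synonymous substitution.
Codon 3 (UGG, Trp): 0 synonymous substitutions.
Total: 3 + 1 + 0 = 4.

4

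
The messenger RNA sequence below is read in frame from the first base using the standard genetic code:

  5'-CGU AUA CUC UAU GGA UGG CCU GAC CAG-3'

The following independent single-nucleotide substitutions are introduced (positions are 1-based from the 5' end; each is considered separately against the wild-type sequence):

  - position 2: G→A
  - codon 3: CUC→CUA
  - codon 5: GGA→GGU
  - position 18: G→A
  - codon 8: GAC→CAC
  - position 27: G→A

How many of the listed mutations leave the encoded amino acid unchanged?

3

Codon 1: CGU (Arg) → CAU (His) — missense.
Codon 3: CUC (Leu) → CUA (Leu) — synonymous.
Codon 5: GGA (Gly) → GGU (Gly) — synonymous.
Codon 6: UGG (Trp) → UGA (Stop) — nonsense.
Codon 8: GAC (Asp) → CAC (His) — missense.
Codon 9: CAG (Gln) → CAA (Gln) — synonymous.
Synonymous: 3 of 6.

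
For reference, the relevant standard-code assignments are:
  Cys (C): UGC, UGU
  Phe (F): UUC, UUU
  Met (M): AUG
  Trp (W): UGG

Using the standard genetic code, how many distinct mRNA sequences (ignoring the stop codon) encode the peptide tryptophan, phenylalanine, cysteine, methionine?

4

Trp: 1 codon.
Phe: 2 codons.
Cys: 2 codons.
Met: 1 codon.
1 × 2 × 2 × 1 = 4.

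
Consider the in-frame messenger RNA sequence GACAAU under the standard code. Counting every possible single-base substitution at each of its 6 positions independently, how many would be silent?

Codon 1 (GAC, Asp): 1 synonymous substitution.
Codon 2 (AAU, Asn): 1 synonymous substitution.
Total: 1 + 1 = 2.

2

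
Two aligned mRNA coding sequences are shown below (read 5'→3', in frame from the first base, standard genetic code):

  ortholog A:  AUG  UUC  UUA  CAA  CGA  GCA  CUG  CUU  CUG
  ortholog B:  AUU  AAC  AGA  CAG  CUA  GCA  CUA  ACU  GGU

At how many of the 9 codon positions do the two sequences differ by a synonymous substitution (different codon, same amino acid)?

2

Codon 1: AUG Met / AUU Ile — nonsynonymous.
Codon 2: UUC Phe / AAC Asn — nonsynonymous.
Codon 3: UUA Leu / AGA Arg — nonsynonymous.
Codon 4: CAA Gln / CAG Gln — synonymous.
Codon 5: CGA Arg / CUA Leu — nonsynonymous.
Codon 6: GCA Ala / GCA Ala — identical.
Codon 7: CUG Leu / CUA Leu — synonymous.
Codon 8: CUU Leu / ACU Thr — nonsynonymous.
Codon 9: CUG Leu / GGU Gly — nonsynonymous.
Synonymous differences: 2.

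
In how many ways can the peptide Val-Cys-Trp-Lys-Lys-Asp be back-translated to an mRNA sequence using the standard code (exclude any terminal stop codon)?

Val: 4 codons.
Cys: 2 codons.
Trp: 1 codon.
Lys: 2 codons.
Lys: 2 codons.
Asp: 2 codons.
4 × 2 × 1 × 2 × 2 × 2 = 64.

64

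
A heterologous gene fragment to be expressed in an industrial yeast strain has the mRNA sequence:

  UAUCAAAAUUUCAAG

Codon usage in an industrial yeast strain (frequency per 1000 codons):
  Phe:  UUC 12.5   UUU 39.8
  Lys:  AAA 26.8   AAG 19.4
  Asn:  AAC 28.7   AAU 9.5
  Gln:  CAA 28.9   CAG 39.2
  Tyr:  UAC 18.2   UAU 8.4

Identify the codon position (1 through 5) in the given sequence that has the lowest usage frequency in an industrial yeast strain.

Codon 1 UAU (Tyr): 8.4 per 1000.
Codon 2 CAA (Gln): 28.9 per 1000.
Codon 3 AAU (Asn): 9.5 per 1000.
Codon 4 UUC (Phe): 12.5 per 1000.
Codon 5 AAG (Lys): 19.4 per 1000.
Lowest frequency is 8.4 at codon 1.

1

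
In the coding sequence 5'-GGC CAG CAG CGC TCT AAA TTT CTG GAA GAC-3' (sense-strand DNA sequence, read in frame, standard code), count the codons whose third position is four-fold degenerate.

4

Codon 1 GGC (Gly): third position 4-fold.
Codon 2 CAG (Gln): third position 2-fold.
Codon 3 CAG (Gln): third position 2-fold.
Codon 4 CGC (Arg): third position 4-fold.
Codon 5 TCT (Ser): third position 4-fold.
Codon 6 AAA (Lys): third position 2-fold.
Codon 7 TTT (Phe): third position 2-fold.
Codon 8 CTG (Leu): third position 4-fold.
Codon 9 GAA (Glu): third position 2-fold.
Codon 10 GAC (Asp): third position 2-fold.
Four-fold degenerate third positions: 4.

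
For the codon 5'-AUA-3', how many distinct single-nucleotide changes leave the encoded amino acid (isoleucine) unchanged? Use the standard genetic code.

2

Position 1: none → 0 synonymous.
Position 2: none → 0 synonymous.
Position 3: AUU, AUC → 2 synonymous.
Total: 0 + 0 + 2 = 2.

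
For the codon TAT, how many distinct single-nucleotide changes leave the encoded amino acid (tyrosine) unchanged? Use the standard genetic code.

1

Position 1: none → 0 synonymous.
Position 2: none → 0 synonymous.
Position 3: TAC → 1 synonymous.
Total: 0 + 0 + 1 = 1.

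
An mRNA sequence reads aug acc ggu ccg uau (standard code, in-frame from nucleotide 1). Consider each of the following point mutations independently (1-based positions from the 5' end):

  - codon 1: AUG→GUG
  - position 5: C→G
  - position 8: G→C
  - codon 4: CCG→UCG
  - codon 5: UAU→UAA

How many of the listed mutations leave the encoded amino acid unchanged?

0

Codon 1: AUG (Met) → GUG (Val) — missense.
Codon 2: ACC (Thr) → AGC (Ser) — missense.
Codon 3: GGU (Gly) → GCU (Ala) — missense.
Codon 4: CCG (Pro) → UCG (Ser) — missense.
Codon 5: UAU (Tyr) → UAA (Stop) — nonsense.
Synonymous: 0 of 5.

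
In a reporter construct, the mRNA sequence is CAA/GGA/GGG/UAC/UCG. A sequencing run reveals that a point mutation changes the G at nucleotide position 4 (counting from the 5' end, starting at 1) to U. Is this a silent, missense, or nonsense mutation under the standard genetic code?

nonsense

Position 4 falls in codon 2: GGA → Gly.
After the substitution the codon is UGA → Stop.
The new codon is a stop codon, so this is a nonsense mutation.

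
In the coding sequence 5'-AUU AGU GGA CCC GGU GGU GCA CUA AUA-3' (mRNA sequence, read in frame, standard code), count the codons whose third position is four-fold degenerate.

6

Codon 1 AUU (Ile): third position 3-fold.
Codon 2 AGU (Ser): third position 2-fold.
Codon 3 GGA (Gly): third position 4-fold.
Codon 4 CCC (Pro): third position 4-fold.
Codon 5 GGU (Gly): third position 4-fold.
Codon 6 GGU (Gly): third position 4-fold.
Codon 7 GCA (Ala): third position 4-fold.
Codon 8 CUA (Leu): third position 4-fold.
Codon 9 AUA (Ile): third position 3-fold.
Four-fold degenerate third positions: 6.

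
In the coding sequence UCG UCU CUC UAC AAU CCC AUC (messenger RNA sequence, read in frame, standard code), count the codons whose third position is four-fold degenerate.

4

Codon 1 UCG (Ser): third position 4-fold.
Codon 2 UCU (Ser): third position 4-fold.
Codon 3 CUC (Leu): third position 4-fold.
Codon 4 UAC (Tyr): third position 2-fold.
Codon 5 AAU (Asn): third position 2-fold.
Codon 6 CCC (Pro): third position 4-fold.
Codon 7 AUC (Ile): third position 3-fold.
Four-fold degenerate third positions: 4.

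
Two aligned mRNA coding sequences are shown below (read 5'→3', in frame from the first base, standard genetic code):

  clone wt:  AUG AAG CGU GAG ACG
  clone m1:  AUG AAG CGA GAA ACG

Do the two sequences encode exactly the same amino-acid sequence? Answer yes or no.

yes

Codon 1: AUG Met / AUG Met — identical.
Codon 2: AAG Lys / AAG Lys — identical.
Codon 3: CGU Arg / CGA Arg — synonymous.
Codon 4: GAG Glu / GAA Glu — synonymous.
Codon 5: ACG Thr / ACG Thr — identical.
Nonsynonymous differences: 0 → same protein.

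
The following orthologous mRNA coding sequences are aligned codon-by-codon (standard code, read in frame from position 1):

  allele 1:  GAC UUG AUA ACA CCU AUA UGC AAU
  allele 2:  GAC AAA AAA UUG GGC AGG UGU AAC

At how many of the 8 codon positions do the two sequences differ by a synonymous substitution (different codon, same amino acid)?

2

Codon 1: GAC Asp / GAC Asp — identical.
Codon 2: UUG Leu / AAA Lys — nonsynonymous.
Codon 3: AUA Ile / AAA Lys — nonsynonymous.
Codon 4: ACA Thr / UUG Leu — nonsynonymous.
Codon 5: CCU Pro / GGC Gly — nonsynonymous.
Codon 6: AUA Ile / AGG Arg — nonsynonymous.
Codon 7: UGC Cys / UGU Cys — synonymous.
Codon 8: AAU Asn / AAC Asn — synonymous.
Synonymous differences: 2.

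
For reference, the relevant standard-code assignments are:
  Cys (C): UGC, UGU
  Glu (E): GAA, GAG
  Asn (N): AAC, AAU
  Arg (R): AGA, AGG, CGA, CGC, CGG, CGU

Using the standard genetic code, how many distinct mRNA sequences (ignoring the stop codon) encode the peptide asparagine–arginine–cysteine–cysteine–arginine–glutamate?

Asn: 2 codons.
Arg: 6 codons.
Cys: 2 codons.
Cys: 2 codons.
Arg: 6 codons.
Glu: 2 codons.
2 × 6 × 2 × 2 × 6 × 2 = 576.

576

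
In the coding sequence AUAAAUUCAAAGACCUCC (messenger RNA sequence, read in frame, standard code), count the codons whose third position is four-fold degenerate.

Codon 1 AUA (Ile): third position 3-fold.
Codon 2 AAU (Asn): third position 2-fold.
Codon 3 UCA (Ser): third position 4-fold.
Codon 4 AAG (Lys): third position 2-fold.
Codon 5 ACC (Thr): third position 4-fold.
Codon 6 UCC (Ser): third position 4-fold.
Four-fold degenerate third positions: 3.

3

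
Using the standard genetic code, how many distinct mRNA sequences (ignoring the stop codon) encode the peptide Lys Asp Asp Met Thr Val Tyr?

Lys: 2 codons.
Asp: 2 codons.
Asp: 2 codons.
Met: 1 codon.
Thr: 4 codons.
Val: 4 codons.
Tyr: 2 codons.
2 × 2 × 2 × 1 × 4 × 4 × 2 = 256.

256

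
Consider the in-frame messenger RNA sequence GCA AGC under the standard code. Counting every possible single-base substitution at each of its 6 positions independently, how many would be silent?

4

Codon 1 (GCA, Ala): 3 synonymous substitutions.
Codon 2 (AGC, Ser): 1 synonymous substitution.
Total: 3 + 1 = 4.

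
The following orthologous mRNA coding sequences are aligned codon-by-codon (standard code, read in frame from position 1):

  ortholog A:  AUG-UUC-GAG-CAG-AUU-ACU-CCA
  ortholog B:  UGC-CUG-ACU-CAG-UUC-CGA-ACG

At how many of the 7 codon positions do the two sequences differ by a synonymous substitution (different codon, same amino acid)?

0

Codon 1: AUG Met / UGC Cys — nonsynonymous.
Codon 2: UUC Phe / CUG Leu — nonsynonymous.
Codon 3: GAG Glu / ACU Thr — nonsynonymous.
Codon 4: CAG Gln / CAG Gln — identical.
Codon 5: AUU Ile / UUC Phe — nonsynonymous.
Codon 6: ACU Thr / CGA Arg — nonsynonymous.
Codon 7: CCA Pro / ACG Thr — nonsynonymous.
Synonymous differences: 0.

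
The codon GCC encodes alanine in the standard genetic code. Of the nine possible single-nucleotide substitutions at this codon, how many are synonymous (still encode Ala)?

3

Position 1: none → 0 synonymous.
Position 2: none → 0 synonymous.
Position 3: GCT, GCA, GCG → 3 synonymous.
Total: 0 + 0 + 3 = 3.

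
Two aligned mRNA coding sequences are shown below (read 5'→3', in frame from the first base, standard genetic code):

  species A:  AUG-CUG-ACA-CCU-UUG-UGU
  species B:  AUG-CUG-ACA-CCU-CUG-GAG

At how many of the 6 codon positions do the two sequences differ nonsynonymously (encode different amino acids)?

Codon 1: AUG Met / AUG Met — identical.
Codon 2: CUG Leu / CUG Leu — identical.
Codon 3: ACA Thr / ACA Thr — identical.
Codon 4: CCU Pro / CCU Pro — identical.
Codon 5: UUG Leu / CUG Leu — synonymous.
Codon 6: UGU Cys / GAG Glu — nonsynonymous.
Nonsynonymous differences: 1.

1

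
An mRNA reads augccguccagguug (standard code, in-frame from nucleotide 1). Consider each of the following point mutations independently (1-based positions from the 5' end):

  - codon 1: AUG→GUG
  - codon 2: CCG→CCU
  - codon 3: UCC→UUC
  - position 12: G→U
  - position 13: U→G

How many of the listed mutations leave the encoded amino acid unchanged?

Codon 1: AUG (Met) → GUG (Val) — missense.
Codon 2: CCG (Pro) → CCU (Pro) — synonymous.
Codon 3: UCC (Ser) → UUC (Phe) — missense.
Codon 4: AGG (Arg) → AGU (Ser) — missense.
Codon 5: UUG (Leu) → GUG (Val) — missense.
Synonymous: 1 of 5.

1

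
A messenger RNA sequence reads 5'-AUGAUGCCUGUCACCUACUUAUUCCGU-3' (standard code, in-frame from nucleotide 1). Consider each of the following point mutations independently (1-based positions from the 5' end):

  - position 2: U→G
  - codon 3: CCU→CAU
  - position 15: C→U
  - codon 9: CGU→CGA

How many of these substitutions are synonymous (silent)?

2

Codon 1: AUG (Met) → AGG (Arg) — missense.
Codon 3: CCU (Pro) → CAU (His) — missense.
Codon 5: ACC (Thr) → ACU (Thr) — synonymous.
Codon 9: CGU (Arg) → CGA (Arg) — synonymous.
Synonymous: 2 of 4.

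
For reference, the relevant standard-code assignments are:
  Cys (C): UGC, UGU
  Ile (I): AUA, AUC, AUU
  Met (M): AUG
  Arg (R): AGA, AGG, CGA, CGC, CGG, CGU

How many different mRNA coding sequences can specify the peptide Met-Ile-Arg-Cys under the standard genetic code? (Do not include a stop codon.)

Met: 1 codon.
Ile: 3 codons.
Arg: 6 codons.
Cys: 2 codons.
1 × 3 × 6 × 2 = 36.

36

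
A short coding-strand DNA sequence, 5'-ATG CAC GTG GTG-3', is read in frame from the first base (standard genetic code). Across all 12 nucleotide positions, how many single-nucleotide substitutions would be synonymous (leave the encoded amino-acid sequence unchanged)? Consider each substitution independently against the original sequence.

Codon 1 (ATG, Met): 0 synonymous substitutions.
Codon 2 (CAC, His): 1 synonymous substitution.
Codon 3 (GTG, Val): 3 synonymous substitutions.
Codon 4 (GTG, Val): 3 synonymous substitutions.
Total: 0 + 1 + 3 + 3 = 7.

7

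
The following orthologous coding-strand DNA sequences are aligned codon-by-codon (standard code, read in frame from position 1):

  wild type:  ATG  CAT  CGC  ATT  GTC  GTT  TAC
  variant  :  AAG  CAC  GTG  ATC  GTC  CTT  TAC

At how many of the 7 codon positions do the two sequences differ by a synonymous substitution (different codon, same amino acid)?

Codon 1: ATG Met / AAG Lys — nonsynonymous.
Codon 2: CAT His / CAC His — synonymous.
Codon 3: CGC Arg / GTG Val — nonsynonymous.
Codon 4: ATT Ile / ATC Ile — synonymous.
Codon 5: GTC Val / GTC Val — identical.
Codon 6: GTT Val / CTT Leu — nonsynonymous.
Codon 7: TAC Tyr / TAC Tyr — identical.
Synonymous differences: 2.

2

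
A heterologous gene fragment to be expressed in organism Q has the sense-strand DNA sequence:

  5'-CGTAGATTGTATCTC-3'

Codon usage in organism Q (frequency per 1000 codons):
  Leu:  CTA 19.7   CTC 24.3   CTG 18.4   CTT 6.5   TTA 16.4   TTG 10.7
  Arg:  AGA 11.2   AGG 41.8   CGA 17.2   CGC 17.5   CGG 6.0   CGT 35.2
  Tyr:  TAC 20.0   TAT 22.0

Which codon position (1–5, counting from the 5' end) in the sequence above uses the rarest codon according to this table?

Codon 1 CGT (Arg): 35.2 per 1000.
Codon 2 AGA (Arg): 11.2 per 1000.
Codon 3 TTG (Leu): 10.7 per 1000.
Codon 4 TAT (Tyr): 22.0 per 1000.
Codon 5 CTC (Leu): 24.3 per 1000.
Lowest frequency is 10.7 at codon 3.

3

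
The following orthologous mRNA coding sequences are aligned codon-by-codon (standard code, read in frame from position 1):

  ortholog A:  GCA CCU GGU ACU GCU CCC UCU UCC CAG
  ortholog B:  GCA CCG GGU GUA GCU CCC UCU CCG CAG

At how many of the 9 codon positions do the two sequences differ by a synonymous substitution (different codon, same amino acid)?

Codon 1: GCA Ala / GCA Ala — identical.
Codon 2: CCU Pro / CCG Pro — synonymous.
Codon 3: GGU Gly / GGU Gly — identical.
Codon 4: ACU Thr / GUA Val — nonsynonymous.
Codon 5: GCU Ala / GCU Ala — identical.
Codon 6: CCC Pro / CCC Pro — identical.
Codon 7: UCU Ser / UCU Ser — identical.
Codon 8: UCC Ser / CCG Pro — nonsynonymous.
Codon 9: CAG Gln / CAG Gln — identical.
Synonymous differences: 1.

1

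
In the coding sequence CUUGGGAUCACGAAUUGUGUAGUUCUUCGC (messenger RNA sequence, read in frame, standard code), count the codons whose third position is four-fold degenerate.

7

Codon 1 CUU (Leu): third position 4-fold.
Codon 2 GGG (Gly): third position 4-fold.
Codon 3 AUC (Ile): third position 3-fold.
Codon 4 ACG (Thr): third position 4-fold.
Codon 5 AAU (Asn): third position 2-fold.
Codon 6 UGU (Cys): third position 2-fold.
Codon 7 GUA (Val): third position 4-fold.
Codon 8 GUU (Val): third position 4-fold.
Codon 9 CUU (Leu): third position 4-fold.
Codon 10 CGC (Arg): third position 4-fold.
Four-fold degenerate third positions: 7.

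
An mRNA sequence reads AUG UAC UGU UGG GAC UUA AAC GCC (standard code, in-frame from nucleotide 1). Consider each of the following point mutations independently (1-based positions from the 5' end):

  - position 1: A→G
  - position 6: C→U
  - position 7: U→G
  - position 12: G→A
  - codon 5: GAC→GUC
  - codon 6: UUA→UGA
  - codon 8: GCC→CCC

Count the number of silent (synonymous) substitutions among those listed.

1

Codon 1: AUG (Met) → GUG (Val) — missense.
Codon 2: UAC (Tyr) → UAU (Tyr) — synonymous.
Codon 3: UGU (Cys) → GGU (Gly) — missense.
Codon 4: UGG (Trp) → UGA (Stop) — nonsense.
Codon 5: GAC (Asp) → GUC (Val) — missense.
Codon 6: UUA (Leu) → UGA (Stop) — nonsense.
Codon 8: GCC (Ala) → CCC (Pro) — missense.
Synonymous: 1 of 7.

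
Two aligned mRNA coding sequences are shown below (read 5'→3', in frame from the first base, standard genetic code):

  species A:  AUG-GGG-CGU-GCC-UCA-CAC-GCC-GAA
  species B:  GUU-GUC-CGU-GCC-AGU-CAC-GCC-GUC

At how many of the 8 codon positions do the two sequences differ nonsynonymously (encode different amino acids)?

Codon 1: AUG Met / GUU Val — nonsynonymous.
Codon 2: GGG Gly / GUC Val — nonsynonymous.
Codon 3: CGU Arg / CGU Arg — identical.
Codon 4: GCC Ala / GCC Ala — identical.
Codon 5: UCA Ser / AGU Ser — synonymous.
Codon 6: CAC His / CAC His — identical.
Codon 7: GCC Ala / GCC Ala — identical.
Codon 8: GAA Glu / GUC Val — nonsynonymous.
Nonsynonymous differences: 3.

3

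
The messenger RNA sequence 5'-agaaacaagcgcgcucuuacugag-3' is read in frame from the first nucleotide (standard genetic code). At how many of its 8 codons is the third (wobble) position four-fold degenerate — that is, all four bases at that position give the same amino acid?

Codon 1 AGA (Arg): third position 2-fold.
Codon 2 AAC (Asn): third position 2-fold.
Codon 3 AAG (Lys): third position 2-fold.
Codon 4 CGC (Arg): third position 4-fold.
Codon 5 GCU (Ala): third position 4-fold.
Codon 6 CUU (Leu): third position 4-fold.
Codon 7 ACU (Thr): third position 4-fold.
Codon 8 GAG (Glu): third position 2-fold.
Four-fold degenerate third positions: 4.

4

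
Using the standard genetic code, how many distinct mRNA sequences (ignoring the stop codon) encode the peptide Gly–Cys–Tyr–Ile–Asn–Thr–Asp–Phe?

1536

Gly: 4 codons.
Cys: 2 codons.
Tyr: 2 codons.
Ile: 3 codons.
Asn: 2 codons.
Thr: 4 codons.
Asp: 2 codons.
Phe: 2 codons.
4 × 2 × 2 × 3 × 2 × 4 × 2 × 2 = 1536.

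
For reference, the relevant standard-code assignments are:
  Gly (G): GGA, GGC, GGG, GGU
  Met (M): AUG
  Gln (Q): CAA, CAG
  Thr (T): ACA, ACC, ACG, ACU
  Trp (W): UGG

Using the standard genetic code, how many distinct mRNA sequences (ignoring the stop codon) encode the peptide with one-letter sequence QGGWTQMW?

Gln: 2 codons.
Gly: 4 codons.
Gly: 4 codons.
Trp: 1 codon.
Thr: 4 codons.
Gln: 2 codons.
Met: 1 codon.
Trp: 1 codon.
2 × 4 × 4 × 1 × 4 × 2 × 1 × 1 = 256.

256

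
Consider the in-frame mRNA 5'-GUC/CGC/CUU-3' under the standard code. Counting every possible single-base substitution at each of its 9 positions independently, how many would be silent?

Codon 1 (GUC, Val): 3 synonymous substitutions.
Codon 2 (CGC, Arg): 3 synonymous substitutions.
Codon 3 (CUU, Leu): 3 synonymous substitutions.
Total: 3 + 3 + 3 = 9.

9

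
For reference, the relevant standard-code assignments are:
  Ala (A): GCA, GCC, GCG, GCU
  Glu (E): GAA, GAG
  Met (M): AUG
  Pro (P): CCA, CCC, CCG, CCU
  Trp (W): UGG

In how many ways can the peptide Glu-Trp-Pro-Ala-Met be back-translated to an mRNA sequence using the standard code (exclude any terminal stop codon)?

32

Glu: 2 codons.
Trp: 1 codon.
Pro: 4 codons.
Ala: 4 codons.
Met: 1 codon.
2 × 1 × 4 × 4 × 1 = 32.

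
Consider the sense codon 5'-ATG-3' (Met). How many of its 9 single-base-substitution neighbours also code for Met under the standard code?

0

Position 1: none → 0 synonymous.
Position 2: none → 0 synonymous.
Position 3: none → 0 synonymous.
Total: 0 + 0 + 0 = 0.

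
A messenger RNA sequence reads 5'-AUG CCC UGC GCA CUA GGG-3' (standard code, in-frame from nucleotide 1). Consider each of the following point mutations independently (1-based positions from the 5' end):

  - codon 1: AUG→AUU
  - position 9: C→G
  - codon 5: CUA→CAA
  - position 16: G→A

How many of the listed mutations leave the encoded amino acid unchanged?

Codon 1: AUG (Met) → AUU (Ile) — missense.
Codon 3: UGC (Cys) → UGG (Trp) — missense.
Codon 5: CUA (Leu) → CAA (Gln) — missense.
Codon 6: GGG (Gly) → AGG (Arg) — missense.
Synonymous: 0 of 4.

0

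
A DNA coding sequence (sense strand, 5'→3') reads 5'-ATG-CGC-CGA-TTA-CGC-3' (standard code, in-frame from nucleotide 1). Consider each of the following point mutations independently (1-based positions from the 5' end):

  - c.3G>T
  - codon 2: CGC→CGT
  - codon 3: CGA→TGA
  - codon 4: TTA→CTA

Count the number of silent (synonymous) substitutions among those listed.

Codon 1: ATG (Met) → ATT (Ile) — missense.
Codon 2: CGC (Arg) → CGT (Arg) — synonymous.
Codon 3: CGA (Arg) → TGA (Stop) — nonsense.
Codon 4: TTA (Leu) → CTA (Leu) — synonymous.
Synonymous: 2 of 4.

2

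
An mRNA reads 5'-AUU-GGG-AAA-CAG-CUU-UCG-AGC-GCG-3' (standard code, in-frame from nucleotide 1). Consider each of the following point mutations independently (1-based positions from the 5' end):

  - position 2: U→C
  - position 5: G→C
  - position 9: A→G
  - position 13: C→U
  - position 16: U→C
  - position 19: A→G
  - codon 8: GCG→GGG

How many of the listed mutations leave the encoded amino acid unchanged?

Codon 1: AUU (Ile) → ACU (Thr) — missense.
Codon 2: GGG (Gly) → GCG (Ala) — missense.
Codon 3: AAA (Lys) → AAG (Lys) — synonymous.
Codon 5: CUU (Leu) → UUU (Phe) — missense.
Codon 6: UCG (Ser) → CCG (Pro) — missense.
Codon 7: AGC (Ser) → GGC (Gly) — missense.
Codon 8: GCG (Ala) → GGG (Gly) — missense.
Synonymous: 1 of 7.

1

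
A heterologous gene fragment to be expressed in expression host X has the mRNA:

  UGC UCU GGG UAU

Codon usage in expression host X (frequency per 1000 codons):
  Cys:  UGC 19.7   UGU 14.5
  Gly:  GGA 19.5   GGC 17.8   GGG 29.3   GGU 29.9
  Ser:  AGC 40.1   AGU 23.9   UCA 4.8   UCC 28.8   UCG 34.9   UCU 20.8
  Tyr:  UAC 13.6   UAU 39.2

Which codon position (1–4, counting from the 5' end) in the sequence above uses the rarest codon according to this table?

1

Codon 1 UGC (Cys): 19.7 per 1000.
Codon 2 UCU (Ser): 20.8 per 1000.
Codon 3 GGG (Gly): 29.3 per 1000.
Codon 4 UAU (Tyr): 39.2 per 1000.
Lowest frequency is 19.7 at codon 1.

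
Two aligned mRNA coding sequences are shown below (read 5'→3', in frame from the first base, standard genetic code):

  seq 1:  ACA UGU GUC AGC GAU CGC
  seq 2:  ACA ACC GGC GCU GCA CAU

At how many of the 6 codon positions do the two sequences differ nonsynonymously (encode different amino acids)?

Codon 1: ACA Thr / ACA Thr — identical.
Codon 2: UGU Cys / ACC Thr — nonsynonymous.
Codon 3: GUC Val / GGC Gly — nonsynonymous.
Codon 4: AGC Ser / GCU Ala — nonsynonymous.
Codon 5: GAU Asp / GCA Ala — nonsynonymous.
Codon 6: CGC Arg / CAU His — nonsynonymous.
Nonsynonymous differences: 5.

5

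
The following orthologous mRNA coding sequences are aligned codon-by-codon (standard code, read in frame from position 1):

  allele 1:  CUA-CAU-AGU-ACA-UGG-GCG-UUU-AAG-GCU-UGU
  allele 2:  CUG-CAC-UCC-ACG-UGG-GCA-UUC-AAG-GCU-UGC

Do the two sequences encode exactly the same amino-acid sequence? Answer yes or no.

Codon 1: CUA Leu / CUG Leu — synonymous.
Codon 2: CAU His / CAC His — synonymous.
Codon 3: AGU Ser / UCC Ser — synonymous.
Codon 4: ACA Thr / ACG Thr — synonymous.
Codon 5: UGG Trp / UGG Trp — identical.
Codon 6: GCG Ala / GCA Ala — synonymous.
Codon 7: UUU Phe / UUC Phe — synonymous.
Codon 8: AAG Lys / AAG Lys — identical.
Codon 9: GCU Ala / GCU Ala — identical.
Codon 10: UGU Cys / UGC Cys — synonymous.
Nonsynonymous differences: 0 → same protein.

yes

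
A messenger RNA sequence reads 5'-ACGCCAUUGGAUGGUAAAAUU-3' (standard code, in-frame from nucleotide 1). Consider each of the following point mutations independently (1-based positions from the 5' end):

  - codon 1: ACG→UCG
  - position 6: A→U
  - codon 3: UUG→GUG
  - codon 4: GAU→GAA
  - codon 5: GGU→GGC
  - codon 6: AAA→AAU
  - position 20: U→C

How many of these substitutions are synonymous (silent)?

2

Codon 1: ACG (Thr) → UCG (Ser) — missense.
Codon 2: CCA (Pro) → CCU (Pro) — synonymous.
Codon 3: UUG (Leu) → GUG (Val) — missense.
Codon 4: GAU (Asp) → GAA (Glu) — missense.
Codon 5: GGU (Gly) → GGC (Gly) — synonymous.
Codon 6: AAA (Lys) → AAU (Asn) — missense.
Codon 7: AUU (Ile) → ACU (Thr) — missense.
Synonymous: 2 of 7.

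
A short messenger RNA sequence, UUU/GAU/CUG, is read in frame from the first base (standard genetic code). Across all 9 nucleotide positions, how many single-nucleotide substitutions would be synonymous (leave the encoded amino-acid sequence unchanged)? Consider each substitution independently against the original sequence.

Codon 1 (UUU, Phe): 1 synonymous substitution.
Codon 2 (GAU, Asp): 1 synonymous substitution.
Codon 3 (CUG, Leu): 4 synonymous substitutions.
Total: 1 + 1 + 4 = 6.

6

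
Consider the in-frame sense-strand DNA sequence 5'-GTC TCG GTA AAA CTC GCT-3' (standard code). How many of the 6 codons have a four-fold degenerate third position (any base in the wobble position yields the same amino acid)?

Codon 1 GTC (Val): third position 4-fold.
Codon 2 TCG (Ser): third position 4-fold.
Codon 3 GTA (Val): third position 4-fold.
Codon 4 AAA (Lys): third position 2-fold.
Codon 5 CTC (Leu): third position 4-fold.
Codon 6 GCT (Ala): third position 4-fold.
Four-fold degenerate third positions: 5.

5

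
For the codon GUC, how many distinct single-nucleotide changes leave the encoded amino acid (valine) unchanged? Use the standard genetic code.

Position 1: none → 0 synonymous.
Position 2: none → 0 synonymous.
Position 3: GUU, GUA, GUG → 3 synonymous.
Total: 0 + 0 + 3 = 3.

3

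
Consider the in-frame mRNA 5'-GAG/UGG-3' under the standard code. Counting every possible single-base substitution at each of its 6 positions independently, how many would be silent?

1

Codon 1 (GAG, Glu): 1 synonymous substitution.
Codon 2 (UGG, Trp): 0 synonymous substitutions.
Total: 1 + 0 = 1.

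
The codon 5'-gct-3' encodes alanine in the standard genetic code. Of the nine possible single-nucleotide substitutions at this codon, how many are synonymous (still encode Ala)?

3

Position 1: none → 0 synonymous.
Position 2: none → 0 synonymous.
Position 3: GCC, GCA, GCG → 3 synonymous.
Total: 0 + 0 + 3 = 3.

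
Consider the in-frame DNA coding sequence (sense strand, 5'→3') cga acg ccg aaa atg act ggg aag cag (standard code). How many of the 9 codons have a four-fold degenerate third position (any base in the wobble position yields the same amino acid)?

Codon 1 CGA (Arg): third position 4-fold.
Codon 2 ACG (Thr): third position 4-fold.
Codon 3 CCG (Pro): third position 4-fold.
Codon 4 AAA (Lys): third position 2-fold.
Codon 5 ATG (Met): third position 1-fold.
Codon 6 ACT (Thr): third position 4-fold.
Codon 7 GGG (Gly): third position 4-fold.
Codon 8 AAG (Lys): third position 2-fold.
Codon 9 CAG (Gln): third position 2-fold.
Four-fold degenerate third positions: 5.

5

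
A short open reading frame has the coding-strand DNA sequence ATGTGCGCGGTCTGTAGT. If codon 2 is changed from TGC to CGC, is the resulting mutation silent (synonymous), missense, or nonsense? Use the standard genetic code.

Position 4 falls in codon 2: TGC → Cys.
After the substitution the codon is CGC → Arg.
Cys ≠ Arg, so this is a missense mutation.

missense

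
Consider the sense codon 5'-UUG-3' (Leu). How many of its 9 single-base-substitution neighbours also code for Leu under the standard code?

2

Position 1: CUG → 1 synonymous.
Position 2: none → 0 synonymous.
Position 3: UUA → 1 synonymous.
Total: 1 + 0 + 1 = 2.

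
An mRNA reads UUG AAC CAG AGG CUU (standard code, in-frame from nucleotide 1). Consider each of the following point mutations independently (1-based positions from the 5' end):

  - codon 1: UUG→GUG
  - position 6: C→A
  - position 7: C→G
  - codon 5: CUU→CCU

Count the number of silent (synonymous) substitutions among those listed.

0

Codon 1: UUG (Leu) → GUG (Val) — missense.
Codon 2: AAC (Asn) → AAA (Lys) — missense.
Codon 3: CAG (Gln) → GAG (Glu) — missense.
Codon 5: CUU (Leu) → CCU (Pro) — missense.
Synonymous: 0 of 4.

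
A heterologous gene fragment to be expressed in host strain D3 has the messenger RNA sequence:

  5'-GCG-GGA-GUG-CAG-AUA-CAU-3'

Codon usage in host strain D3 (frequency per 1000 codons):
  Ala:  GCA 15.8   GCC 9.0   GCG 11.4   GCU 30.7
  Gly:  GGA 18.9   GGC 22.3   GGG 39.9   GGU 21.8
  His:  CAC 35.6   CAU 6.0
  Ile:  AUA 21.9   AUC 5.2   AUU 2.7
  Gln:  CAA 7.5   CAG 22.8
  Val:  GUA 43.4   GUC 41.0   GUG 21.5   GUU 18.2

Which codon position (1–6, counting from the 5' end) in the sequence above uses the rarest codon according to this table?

Codon 1 GCG (Ala): 11.4 per 1000.
Codon 2 GGA (Gly): 18.9 per 1000.
Codon 3 GUG (Val): 21.5 per 1000.
Codon 4 CAG (Gln): 22.8 per 1000.
Codon 5 AUA (Ile): 21.9 per 1000.
Codon 6 CAU (His): 6.0 per 1000.
Lowest frequency is 6.0 at codon 6.

6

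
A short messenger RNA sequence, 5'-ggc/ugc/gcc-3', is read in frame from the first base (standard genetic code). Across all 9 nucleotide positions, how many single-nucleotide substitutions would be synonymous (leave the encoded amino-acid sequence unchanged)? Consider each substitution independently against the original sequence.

7

Codon 1 (GGC, Gly): 3 synonymous substitutions.
Codon 2 (UGC, Cys): 1 synonymous substitution.
Codon 3 (GCC, Ala): 3 synonymous substitutions.
Total: 3 + 1 + 3 = 7.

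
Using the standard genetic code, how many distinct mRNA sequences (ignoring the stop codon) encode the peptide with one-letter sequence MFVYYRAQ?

1536

Met: 1 codon.
Phe: 2 codons.
Val: 4 codons.
Tyr: 2 codons.
Tyr: 2 codons.
Arg: 6 codons.
Ala: 4 codons.
Gln: 2 codons.
1 × 2 × 4 × 2 × 2 × 6 × 4 × 2 = 1536.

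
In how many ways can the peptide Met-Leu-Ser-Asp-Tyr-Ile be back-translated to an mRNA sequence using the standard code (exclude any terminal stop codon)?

Met: 1 codon.
Leu: 6 codons.
Ser: 6 codons.
Asp: 2 codons.
Tyr: 2 codons.
Ile: 3 codons.
1 × 6 × 6 × 2 × 2 × 3 = 432.

432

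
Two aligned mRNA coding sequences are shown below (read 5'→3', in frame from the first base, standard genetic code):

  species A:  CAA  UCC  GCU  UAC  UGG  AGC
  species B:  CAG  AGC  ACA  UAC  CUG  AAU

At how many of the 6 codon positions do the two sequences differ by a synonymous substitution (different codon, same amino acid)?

Codon 1: CAA Gln / CAG Gln — synonymous.
Codon 2: UCC Ser / AGC Ser — synonymous.
Codon 3: GCU Ala / ACA Thr — nonsynonymous.
Codon 4: UAC Tyr / UAC Tyr — identical.
Codon 5: UGG Trp / CUG Leu — nonsynonymous.
Codon 6: AGC Ser / AAU Asn — nonsynonymous.
Synonymous differences: 2.

2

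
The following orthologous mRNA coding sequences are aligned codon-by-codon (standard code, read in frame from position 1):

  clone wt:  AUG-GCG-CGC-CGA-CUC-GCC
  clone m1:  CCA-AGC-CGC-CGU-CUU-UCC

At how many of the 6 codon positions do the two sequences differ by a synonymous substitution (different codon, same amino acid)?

Codon 1: AUG Met / CCA Pro — nonsynonymous.
Codon 2: GCG Ala / AGC Ser — nonsynonymous.
Codon 3: CGC Arg / CGC Arg — identical.
Codon 4: CGA Arg / CGU Arg — synonymous.
Codon 5: CUC Leu / CUU Leu — synonymous.
Codon 6: GCC Ala / UCC Ser — nonsynonymous.
Synonymous differences: 2.

2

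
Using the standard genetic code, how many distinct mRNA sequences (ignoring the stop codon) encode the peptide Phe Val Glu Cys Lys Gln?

128

Phe: 2 codons.
Val: 4 codons.
Glu: 2 codons.
Cys: 2 codons.
Lys: 2 codons.
Gln: 2 codons.
2 × 4 × 2 × 2 × 2 × 2 = 128.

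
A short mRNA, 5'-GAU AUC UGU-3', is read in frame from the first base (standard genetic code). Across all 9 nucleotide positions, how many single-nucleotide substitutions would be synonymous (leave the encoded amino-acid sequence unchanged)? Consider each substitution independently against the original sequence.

4

Codon 1 (GAU, Asp): 1 synonymous substitution.
Codon 2 (AUC, Ile): 2 synonymous substitutions.
Codon 3 (UGU, Cys): 1 synonymous substitution.
Total: 1 + 2 + 1 = 4.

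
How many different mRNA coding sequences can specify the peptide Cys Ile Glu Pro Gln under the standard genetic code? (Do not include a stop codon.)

96

Cys: 2 codons.
Ile: 3 codons.
Glu: 2 codons.
Pro: 4 codons.
Gln: 2 codons.
2 × 3 × 2 × 4 × 2 = 96.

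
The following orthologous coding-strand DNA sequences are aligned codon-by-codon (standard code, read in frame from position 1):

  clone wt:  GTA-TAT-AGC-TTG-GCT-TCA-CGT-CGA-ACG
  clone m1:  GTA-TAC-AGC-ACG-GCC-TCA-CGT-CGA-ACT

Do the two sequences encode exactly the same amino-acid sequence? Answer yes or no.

Codon 1: GTA Val / GTA Val — identical.
Codon 2: TAT Tyr / TAC Tyr — synonymous.
Codon 3: AGC Ser / AGC Ser — identical.
Codon 4: TTG Leu / ACG Thr — nonsynonymous.
Codon 5: GCT Ala / GCC Ala — synonymous.
Codon 6: TCA Ser / TCA Ser — identical.
Codon 7: CGT Arg / CGT Arg — identical.
Codon 8: CGA Arg / CGA Arg — identical.
Codon 9: ACG Thr / ACT Thr — synonymous.
Nonsynonymous differences: 1 → different protein.

no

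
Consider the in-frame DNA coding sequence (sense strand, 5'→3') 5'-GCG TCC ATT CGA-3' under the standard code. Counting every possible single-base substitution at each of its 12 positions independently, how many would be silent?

Codon 1 (GCG, Ala): 3 synonymous substitutions.
Codon 2 (TCC, Ser): 3 synonymous substitutions.
Codon 3 (ATT, Ile): 2 synonymous substitutions.
Codon 4 (CGA, Arg): 4 synonymous substitutions.
Total: 3 + 3 + 2 + 4 = 12.

12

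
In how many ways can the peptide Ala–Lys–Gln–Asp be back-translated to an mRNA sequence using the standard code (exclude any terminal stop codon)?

32

Ala: 4 codons.
Lys: 2 codons.
Gln: 2 codons.
Asp: 2 codons.
4 × 2 × 2 × 2 = 32.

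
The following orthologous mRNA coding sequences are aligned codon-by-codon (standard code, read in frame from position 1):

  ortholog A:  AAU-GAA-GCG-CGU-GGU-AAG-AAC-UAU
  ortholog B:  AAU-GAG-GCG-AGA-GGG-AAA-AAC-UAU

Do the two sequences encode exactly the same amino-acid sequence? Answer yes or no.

Codon 1: AAU Asn / AAU Asn — identical.
Codon 2: GAA Glu / GAG Glu — synonymous.
Codon 3: GCG Ala / GCG Ala — identical.
Codon 4: CGU Arg / AGA Arg — synonymous.
Codon 5: GGU Gly / GGG Gly — synonymous.
Codon 6: AAG Lys / AAA Lys — synonymous.
Codon 7: AAC Asn / AAC Asn — identical.
Codon 8: UAU Tyr / UAU Tyr — identical.
Nonsynonymous differences: 0 → same protein.

yes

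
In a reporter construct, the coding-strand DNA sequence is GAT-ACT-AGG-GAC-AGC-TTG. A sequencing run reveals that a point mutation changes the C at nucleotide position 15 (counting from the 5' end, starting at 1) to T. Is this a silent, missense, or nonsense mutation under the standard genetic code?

Position 15 falls in codon 5: AGC → Ser.
After the substitution the codon is AGT → Ser.
Both encode Ser, so the change is synonymous.

silent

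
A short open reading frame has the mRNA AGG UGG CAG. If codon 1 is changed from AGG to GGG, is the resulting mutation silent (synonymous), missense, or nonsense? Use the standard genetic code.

missense

Position 1 falls in codon 1: AGG → Arg.
After the substitution the codon is GGG → Gly.
Arg ≠ Gly, so this is a missense mutation.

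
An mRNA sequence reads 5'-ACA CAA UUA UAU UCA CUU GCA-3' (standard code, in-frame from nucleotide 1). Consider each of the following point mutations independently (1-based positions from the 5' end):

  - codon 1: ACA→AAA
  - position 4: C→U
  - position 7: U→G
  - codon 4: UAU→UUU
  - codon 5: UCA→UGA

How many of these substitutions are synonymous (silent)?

Codon 1: ACA (Thr) → AAA (Lys) — missense.
Codon 2: CAA (Gln) → UAA (Stop) — nonsense.
Codon 3: UUA (Leu) → GUA (Val) — missense.
Codon 4: UAU (Tyr) → UUU (Phe) — missense.
Codon 5: UCA (Ser) → UGA (Stop) — nonsense.
Synonymous: 0 of 5.

0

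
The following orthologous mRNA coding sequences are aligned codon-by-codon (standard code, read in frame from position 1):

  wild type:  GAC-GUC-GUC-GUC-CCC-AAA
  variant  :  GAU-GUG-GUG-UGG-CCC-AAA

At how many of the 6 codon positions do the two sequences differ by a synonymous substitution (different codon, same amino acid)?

Codon 1: GAC Asp / GAU Asp — synonymous.
Codon 2: GUC Val / GUG Val — synonymous.
Codon 3: GUC Val / GUG Val — synonymous.
Codon 4: GUC Val / UGG Trp — nonsynonymous.
Codon 5: CCC Pro / CCC Pro — identical.
Codon 6: AAA Lys / AAA Lys — identical.
Synonymous differences: 3.

3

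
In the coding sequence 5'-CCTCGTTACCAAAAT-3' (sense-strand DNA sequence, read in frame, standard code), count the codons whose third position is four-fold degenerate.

Codon 1 CCT (Pro): third position 4-fold.
Codon 2 CGT (Arg): third position 4-fold.
Codon 3 TAC (Tyr): third position 2-fold.
Codon 4 CAA (Gln): third position 2-fold.
Codon 5 AAT (Asn): third position 2-fold.
Four-fold degenerate third positions: 2.

2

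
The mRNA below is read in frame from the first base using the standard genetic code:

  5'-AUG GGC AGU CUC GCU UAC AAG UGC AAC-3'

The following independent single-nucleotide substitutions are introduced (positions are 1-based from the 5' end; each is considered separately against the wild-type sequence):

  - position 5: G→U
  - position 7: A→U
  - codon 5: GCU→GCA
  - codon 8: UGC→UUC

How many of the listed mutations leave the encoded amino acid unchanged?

Codon 2: GGC (Gly) → GUC (Val) — missense.
Codon 3: AGU (Ser) → UGU (Cys) — missense.
Codon 5: GCU (Ala) → GCA (Ala) — synonymous.
Codon 8: UGC (Cys) → UUC (Phe) — missense.
Synonymous: 1 of 4.

1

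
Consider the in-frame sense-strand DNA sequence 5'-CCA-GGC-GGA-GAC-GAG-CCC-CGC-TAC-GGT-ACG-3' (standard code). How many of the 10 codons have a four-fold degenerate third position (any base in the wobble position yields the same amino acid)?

7

Codon 1 CCA (Pro): third position 4-fold.
Codon 2 GGC (Gly): third position 4-fold.
Codon 3 GGA (Gly): third position 4-fold.
Codon 4 GAC (Asp): third position 2-fold.
Codon 5 GAG (Glu): third position 2-fold.
Codon 6 CCC (Pro): third position 4-fold.
Codon 7 CGC (Arg): third position 4-fold.
Codon 8 TAC (Tyr): third position 2-fold.
Codon 9 GGT (Gly): third position 4-fold.
Codon 10 ACG (Thr): third position 4-fold.
Four-fold degenerate third positions: 7.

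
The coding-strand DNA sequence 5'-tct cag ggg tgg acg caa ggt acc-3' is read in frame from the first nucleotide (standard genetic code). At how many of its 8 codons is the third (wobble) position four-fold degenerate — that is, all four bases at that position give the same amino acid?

5

Codon 1 TCT (Ser): third position 4-fold.
Codon 2 CAG (Gln): third position 2-fold.
Codon 3 GGG (Gly): third position 4-fold.
Codon 4 TGG (Trp): third position 1-fold.
Codon 5 ACG (Thr): third position 4-fold.
Codon 6 CAA (Gln): third position 2-fold.
Codon 7 GGT (Gly): third position 4-fold.
Codon 8 ACC (Thr): third position 4-fold.
Four-fold degenerate third positions: 5.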